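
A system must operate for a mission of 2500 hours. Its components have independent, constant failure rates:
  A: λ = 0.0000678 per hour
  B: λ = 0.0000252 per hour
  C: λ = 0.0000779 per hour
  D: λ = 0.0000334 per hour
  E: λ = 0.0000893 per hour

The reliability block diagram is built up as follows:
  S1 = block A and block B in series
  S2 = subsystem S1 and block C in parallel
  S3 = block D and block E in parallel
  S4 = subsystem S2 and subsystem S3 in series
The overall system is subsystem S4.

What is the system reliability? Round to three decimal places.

R(A) = exp(−0.0000678 × 2500) = 0.84409
R(B) = exp(−0.0000252 × 2500) = 0.93894
R(C) = exp(−0.0000779 × 2500) = 0.82304
R(D) = exp(−0.0000334 × 2500) = 0.91989
R(E) = exp(−0.0000893 × 2500) = 0.79991
Series (A and B): 0.84409 × 0.93894 = 0.79255
Parallel ([0.79255] and C): 1 − (1 − 0.79255)(1 − 0.82304) = 0.96329
Parallel (D and E): 1 − (1 − 0.91989)(1 − 0.79991) = 0.98397
Series ([0.96329] and [0.98397]): 0.96329 × 0.98397 = 0.948

0.948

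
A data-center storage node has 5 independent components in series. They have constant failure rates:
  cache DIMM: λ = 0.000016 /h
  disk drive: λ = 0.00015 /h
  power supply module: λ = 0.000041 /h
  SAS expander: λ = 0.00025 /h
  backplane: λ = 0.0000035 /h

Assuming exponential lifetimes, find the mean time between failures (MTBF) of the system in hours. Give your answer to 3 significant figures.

Series of exponential components: λ_sys = Σ λ_i
λ_sys = 0.000016 + 0.00015 + 0.000041 + 0.00025 + 0.0000035 = 4.6050e-04 /h
MTBF = 1 / λ_sys = 2170 h

2170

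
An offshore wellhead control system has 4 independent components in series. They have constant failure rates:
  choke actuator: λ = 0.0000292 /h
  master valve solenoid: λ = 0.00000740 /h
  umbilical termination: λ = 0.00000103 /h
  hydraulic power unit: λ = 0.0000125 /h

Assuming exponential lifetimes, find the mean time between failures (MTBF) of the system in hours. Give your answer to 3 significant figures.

Series of exponential components: λ_sys = Σ λ_i
λ_sys = 0.0000292 + 0.00000740 + 0.00000103 + 0.0000125 = 5.0130e-05 /h
MTBF = 1 / λ_sys = 19900 h

19900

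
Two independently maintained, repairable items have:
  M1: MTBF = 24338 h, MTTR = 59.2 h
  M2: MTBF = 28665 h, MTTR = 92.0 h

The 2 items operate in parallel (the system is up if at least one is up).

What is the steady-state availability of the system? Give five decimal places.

A(M1) = MTBF/(MTBF+MTTR) = 24338/(24338+59.2) = 0.997573
A(M2) = MTBF/(MTBF+MTTR) = 28665/(28665+92.0) = 0.996801
Parallel availability: 1 − (1 − 0.997573)(1 − 0.996801) = 0.99999

0.99999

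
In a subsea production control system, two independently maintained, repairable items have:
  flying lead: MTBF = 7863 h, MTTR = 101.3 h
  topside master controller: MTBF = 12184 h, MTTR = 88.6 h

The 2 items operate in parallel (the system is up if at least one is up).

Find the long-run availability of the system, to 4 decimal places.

A(flying lead) = MTBF/(MTBF+MTTR) = 7863/(7863+101.3) = 0.987281
A(topside master controller) = MTBF/(MTBF+MTTR) = 12184/(12184+88.6) = 0.992781
Parallel availability: 1 − (1 − 0.987281)(1 − 0.992781) = 0.9999

0.9999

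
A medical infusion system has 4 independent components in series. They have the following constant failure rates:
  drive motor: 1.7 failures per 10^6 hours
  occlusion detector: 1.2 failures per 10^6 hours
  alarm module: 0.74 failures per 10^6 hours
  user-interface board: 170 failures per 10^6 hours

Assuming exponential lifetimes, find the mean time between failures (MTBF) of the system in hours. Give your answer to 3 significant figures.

5760

Series of exponential components: λ_sys = Σ λ_i
λ_sys = 0.0000017 + 0.0000012 + 0.00000074 + 0.00017 = 1.7364e-04 /h
MTBF = 1 / λ_sys = 5760 h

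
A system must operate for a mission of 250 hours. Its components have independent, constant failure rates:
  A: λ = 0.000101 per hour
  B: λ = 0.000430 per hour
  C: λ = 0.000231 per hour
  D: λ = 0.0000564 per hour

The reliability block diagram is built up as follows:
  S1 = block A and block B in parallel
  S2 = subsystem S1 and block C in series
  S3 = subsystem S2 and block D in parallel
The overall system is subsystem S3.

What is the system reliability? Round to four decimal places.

0.9992

R(A) = exp(−0.000101 × 250) = 0.975066
R(B) = exp(−0.000430 × 250) = 0.898077
R(C) = exp(−0.000231 × 250) = 0.943886
R(D) = exp(−0.0000564 × 250) = 0.985999
Parallel (A and B): 1 − (1 − 0.975066)(1 − 0.898077) = 0.997459
Series ([0.997459] and C): 0.997459 × 0.943886 = 0.941488
Parallel ([0.941488] and D): 1 − (1 − 0.941488)(1 − 0.985999) = 0.9992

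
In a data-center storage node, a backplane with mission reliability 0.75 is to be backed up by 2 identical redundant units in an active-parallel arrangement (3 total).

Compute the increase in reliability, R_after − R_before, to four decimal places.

R_before = 0.75
R_after = 1 − (1 − 0.75)^3 = 0.9844
ΔR = 0.9844 − 0.75 = 0.2344

0.2344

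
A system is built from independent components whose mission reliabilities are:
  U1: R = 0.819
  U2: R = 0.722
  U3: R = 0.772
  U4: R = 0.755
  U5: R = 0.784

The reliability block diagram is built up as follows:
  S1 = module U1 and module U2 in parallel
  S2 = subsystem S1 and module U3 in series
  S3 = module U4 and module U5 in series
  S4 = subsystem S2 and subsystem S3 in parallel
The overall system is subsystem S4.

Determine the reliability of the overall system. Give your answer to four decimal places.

0.8911

Parallel (U1 and U2): 1 − (1 − 0.819000)(1 − 0.722000) = 0.949682
Series ([0.949682] and U3): 0.949682 × 0.772000 = 0.733155
Series (U4 and U5): 0.755000 × 0.784000 = 0.591920
Parallel ([0.733155] and [0.591920]): 1 − (1 − 0.733155)(1 − 0.591920) = 0.8911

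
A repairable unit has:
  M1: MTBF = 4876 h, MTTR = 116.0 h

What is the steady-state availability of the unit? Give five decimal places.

0.97676

A(M1) = MTBF/(MTBF+MTTR) = 4876/(4876+116.0) = 0.97676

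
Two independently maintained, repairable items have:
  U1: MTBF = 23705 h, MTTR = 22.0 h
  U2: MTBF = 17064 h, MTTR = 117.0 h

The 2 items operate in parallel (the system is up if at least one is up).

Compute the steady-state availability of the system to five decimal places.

A(U1) = MTBF/(MTBF+MTTR) = 23705/(23705+22.0) = 0.999073
A(U2) = MTBF/(MTBF+MTTR) = 17064/(17064+117.0) = 0.993190
Parallel availability: 1 − (1 − 0.999073)(1 − 0.993190) = 0.99999

0.99999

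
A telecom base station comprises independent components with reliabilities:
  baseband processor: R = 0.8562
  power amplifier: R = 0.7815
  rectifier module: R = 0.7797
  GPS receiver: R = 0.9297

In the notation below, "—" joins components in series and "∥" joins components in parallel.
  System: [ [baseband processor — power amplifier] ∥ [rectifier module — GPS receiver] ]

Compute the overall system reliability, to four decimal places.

0.9090

Series (baseband processor and power amplifier): 0.856200 × 0.781500 = 0.669120
Series (rectifier module and GPS receiver): 0.779700 × 0.929700 = 0.724887
Parallel ([0.669120] and [0.724887]): 1 − (1 − 0.669120)(1 − 0.724887) = 0.9090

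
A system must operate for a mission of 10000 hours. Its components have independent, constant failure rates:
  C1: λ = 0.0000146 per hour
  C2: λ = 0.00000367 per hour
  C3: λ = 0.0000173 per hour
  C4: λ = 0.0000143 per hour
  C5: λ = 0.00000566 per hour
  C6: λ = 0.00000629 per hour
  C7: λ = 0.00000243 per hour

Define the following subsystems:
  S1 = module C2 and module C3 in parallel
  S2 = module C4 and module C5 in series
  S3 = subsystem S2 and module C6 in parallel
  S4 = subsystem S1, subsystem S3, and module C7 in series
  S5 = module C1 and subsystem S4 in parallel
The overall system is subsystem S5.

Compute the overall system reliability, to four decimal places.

0.9945

R(C1) = exp(−0.0000146 × 10000) = 0.864158
R(C2) = exp(−0.00000367 × 10000) = 0.963965
R(C3) = exp(−0.0000173 × 10000) = 0.841138
R(C4) = exp(−0.0000143 × 10000) = 0.866754
R(C5) = exp(−0.00000566 × 10000) = 0.944972
R(C6) = exp(−0.00000629 × 10000) = 0.939037
R(C7) = exp(−0.00000243 × 10000) = 0.975993
Parallel (C2 and C3): 1 − (1 − 0.963965)(1 − 0.841138) = 0.994275
Series (C4 and C5): 0.866754 × 0.944972 = 0.819058
Parallel ([0.819058] and C6): 1 − (1 − 0.819058)(1 − 0.939037) = 0.988969
Series ([0.994275], [0.988969], and C7): 0.994275 × 0.988969 × 0.975993 = 0.959701
Parallel (C1 and [0.959701]): 1 − (1 − 0.864158)(1 − 0.959701) = 0.9945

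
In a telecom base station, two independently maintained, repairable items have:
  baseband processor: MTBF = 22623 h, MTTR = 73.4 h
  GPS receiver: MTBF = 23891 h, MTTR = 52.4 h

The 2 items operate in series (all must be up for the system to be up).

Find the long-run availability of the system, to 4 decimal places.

0.9946

A(baseband processor) = MTBF/(MTBF+MTTR) = 22623/(22623+73.4) = 0.996766
A(GPS receiver) = MTBF/(MTBF+MTTR) = 23891/(23891+52.4) = 0.997812
Series availability: 0.996766 × 0.997812 = 0.9946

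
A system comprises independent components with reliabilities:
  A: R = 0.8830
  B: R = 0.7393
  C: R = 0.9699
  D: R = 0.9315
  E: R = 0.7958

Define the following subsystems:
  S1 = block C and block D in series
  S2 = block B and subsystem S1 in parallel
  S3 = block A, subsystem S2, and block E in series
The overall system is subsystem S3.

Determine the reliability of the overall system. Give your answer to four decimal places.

Series (C and D): 0.969900 × 0.931500 = 0.903462
Parallel (B and [0.903462]): 1 − (1 − 0.739300)(1 − 0.903462) = 0.974833
Series (A, [0.974833], and E): 0.883000 × 0.974833 × 0.795800 = 0.6850

0.6850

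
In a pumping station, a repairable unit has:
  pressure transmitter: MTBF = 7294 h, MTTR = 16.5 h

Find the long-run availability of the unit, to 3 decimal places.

A(pressure transmitter) = MTBF/(MTBF+MTTR) = 7294/(7294+16.5) = 0.998

0.998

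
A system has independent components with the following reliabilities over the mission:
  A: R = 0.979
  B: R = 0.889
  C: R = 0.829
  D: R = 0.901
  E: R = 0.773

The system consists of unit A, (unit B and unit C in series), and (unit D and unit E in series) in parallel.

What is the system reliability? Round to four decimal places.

0.9983

Series (B and C): 0.889000 × 0.829000 = 0.736981
Series (D and E): 0.901000 × 0.773000 = 0.696473
Parallel (A, [0.736981], and [0.696473]): 1 − (1 − 0.979000)(1 − 0.736981)(1 − 0.696473) = 0.9983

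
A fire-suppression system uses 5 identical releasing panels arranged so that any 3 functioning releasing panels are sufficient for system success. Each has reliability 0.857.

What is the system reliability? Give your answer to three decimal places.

R = Σ_{i=3}^{5} C(5,i) p^i (1−p)^{5−i} with p = 0.857
C(5,3)·0.857^3·0.143^2 = 0.12871
C(5,4)·0.857^4·0.143^1 = 0.38568
C(5,5)·0.857^5·0.143^0 = 0.46228
Sum = 0.977

0.977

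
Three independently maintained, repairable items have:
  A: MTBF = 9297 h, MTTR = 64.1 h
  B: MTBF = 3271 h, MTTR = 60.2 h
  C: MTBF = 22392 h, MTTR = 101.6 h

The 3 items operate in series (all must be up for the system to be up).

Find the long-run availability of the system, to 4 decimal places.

0.9708

A(A) = MTBF/(MTBF+MTTR) = 9297/(9297+64.1) = 0.993153
A(B) = MTBF/(MTBF+MTTR) = 3271/(3271+60.2) = 0.981928
A(C) = MTBF/(MTBF+MTTR) = 22392/(22392+101.6) = 0.995483
Series availability: 0.993153 × 0.981928 × 0.995483 = 0.9708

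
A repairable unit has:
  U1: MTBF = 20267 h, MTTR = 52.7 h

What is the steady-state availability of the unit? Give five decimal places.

A(U1) = MTBF/(MTBF+MTTR) = 20267/(20267+52.7) = 0.99741

0.99741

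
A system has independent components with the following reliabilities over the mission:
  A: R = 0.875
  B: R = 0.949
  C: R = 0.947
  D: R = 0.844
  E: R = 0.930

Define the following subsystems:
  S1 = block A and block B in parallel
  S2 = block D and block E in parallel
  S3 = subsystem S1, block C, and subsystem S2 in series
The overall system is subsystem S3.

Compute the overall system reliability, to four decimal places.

0.9307

Parallel (A and B): 1 − (1 − 0.875000)(1 − 0.949000) = 0.993625
Parallel (D and E): 1 − (1 − 0.844000)(1 − 0.930000) = 0.989080
Series ([0.993625], C, and [0.989080]): 0.993625 × 0.947000 × 0.989080 = 0.9307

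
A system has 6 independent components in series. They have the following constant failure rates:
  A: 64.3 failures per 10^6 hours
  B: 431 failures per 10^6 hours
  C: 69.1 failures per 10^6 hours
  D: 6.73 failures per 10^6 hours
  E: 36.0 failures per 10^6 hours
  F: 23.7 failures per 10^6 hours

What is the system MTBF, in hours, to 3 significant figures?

1590

Series of exponential components: λ_sys = Σ λ_i
λ_sys = 0.0000643 + 0.000431 + 0.0000691 + 0.00000673 + 0.0000360 + 0.0000237 = 6.3083e-04 /h
MTBF = 1 / λ_sys = 1590 h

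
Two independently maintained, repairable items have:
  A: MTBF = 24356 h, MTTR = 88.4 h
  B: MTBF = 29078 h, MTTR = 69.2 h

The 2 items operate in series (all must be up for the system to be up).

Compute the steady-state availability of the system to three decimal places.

0.994

A(A) = MTBF/(MTBF+MTTR) = 24356/(24356+88.4) = 0.996384
A(B) = MTBF/(MTBF+MTTR) = 29078/(29078+69.2) = 0.997626
Series availability: 0.996384 × 0.997626 = 0.994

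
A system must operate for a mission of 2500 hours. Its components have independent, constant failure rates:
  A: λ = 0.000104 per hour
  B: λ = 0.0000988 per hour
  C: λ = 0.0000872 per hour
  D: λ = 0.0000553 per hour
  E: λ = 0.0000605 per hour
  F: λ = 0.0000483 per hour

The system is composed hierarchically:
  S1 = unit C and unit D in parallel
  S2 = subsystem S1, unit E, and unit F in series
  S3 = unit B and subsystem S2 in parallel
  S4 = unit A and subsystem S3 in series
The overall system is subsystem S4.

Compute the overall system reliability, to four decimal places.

0.7276

R(A) = exp(−0.000104 × 2500) = 0.771052
R(B) = exp(−0.0000988 × 2500) = 0.781141
R(C) = exp(−0.0000872 × 2500) = 0.804125
R(D) = exp(−0.0000553 × 2500) = 0.870881
R(E) = exp(−0.0000605 × 2500) = 0.859633
R(F) = exp(−0.0000483 × 2500) = 0.886255
Parallel (C and D): 1 − (1 − 0.804125)(1 − 0.870881) = 0.974709
Series ([0.974709], E, and F): 0.974709 × 0.859633 × 0.886255 = 0.742586
Parallel (B and [0.742586]): 1 − (1 − 0.781141)(1 − 0.742586) = 0.943663
Series (A and [0.943663]): 0.771052 × 0.943663 = 0.7276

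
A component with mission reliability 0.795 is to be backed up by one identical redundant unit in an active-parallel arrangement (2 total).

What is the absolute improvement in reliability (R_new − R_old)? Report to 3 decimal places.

0.163

R_before = 0.795
R_after = 1 − (1 − 0.795)^2 = 0.958
ΔR = 0.958 − 0.795 = 0.163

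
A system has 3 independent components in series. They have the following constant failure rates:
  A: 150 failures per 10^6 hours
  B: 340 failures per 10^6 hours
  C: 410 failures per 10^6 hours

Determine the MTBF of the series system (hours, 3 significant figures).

Series of exponential components: λ_sys = Σ λ_i
λ_sys = 0.00015 + 0.00034 + 0.00041 = 9.0000e-04 /h
MTBF = 1 / λ_sys = 1110 h

1110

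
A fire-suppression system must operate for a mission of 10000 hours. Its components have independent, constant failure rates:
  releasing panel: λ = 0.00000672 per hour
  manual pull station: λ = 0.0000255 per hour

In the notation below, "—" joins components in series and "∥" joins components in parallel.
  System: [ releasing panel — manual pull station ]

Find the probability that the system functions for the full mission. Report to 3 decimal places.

R(releasing panel) = exp(−0.00000672 × 10000) = 0.93501
R(manual pull station) = exp(−0.0000255 × 10000) = 0.77492
Series (releasing panel and manual pull station): 0.93501 × 0.77492 = 0.725

0.725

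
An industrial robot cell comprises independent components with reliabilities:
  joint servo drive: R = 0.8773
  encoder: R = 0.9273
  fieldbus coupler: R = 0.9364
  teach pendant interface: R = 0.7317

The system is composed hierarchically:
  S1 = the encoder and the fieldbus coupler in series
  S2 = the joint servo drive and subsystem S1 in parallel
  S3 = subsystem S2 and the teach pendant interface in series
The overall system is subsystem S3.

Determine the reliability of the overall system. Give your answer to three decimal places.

0.720

Series (encoder and fieldbus coupler): 0.92730 × 0.93640 = 0.86832
Parallel (joint servo drive and [0.86832]): 1 − (1 − 0.87730)(1 − 0.86832) = 0.98384
Series ([0.98384] and teach pendant interface): 0.98384 × 0.73170 = 0.720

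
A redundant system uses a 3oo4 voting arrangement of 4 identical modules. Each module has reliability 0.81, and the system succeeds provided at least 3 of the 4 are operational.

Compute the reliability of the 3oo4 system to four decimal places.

0.8344

R = Σ_{i=3}^{4} C(4,i) p^i (1−p)^{4−i} with p = 0.81
C(4,3)·0.81^3·0.19^1 = 0.403895
C(4,4)·0.81^4·0.19^0 = 0.430467
Sum = 0.8344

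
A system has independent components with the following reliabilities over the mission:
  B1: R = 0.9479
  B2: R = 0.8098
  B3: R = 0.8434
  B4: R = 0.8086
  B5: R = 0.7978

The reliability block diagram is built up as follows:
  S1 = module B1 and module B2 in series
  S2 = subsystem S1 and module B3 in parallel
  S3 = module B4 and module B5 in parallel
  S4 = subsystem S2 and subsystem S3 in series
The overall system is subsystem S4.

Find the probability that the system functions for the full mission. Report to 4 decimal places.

0.9263

Series (B1 and B2): 0.947900 × 0.809800 = 0.767609
Parallel ([0.767609] and B3): 1 − (1 − 0.767609)(1 − 0.843400) = 0.963608
Parallel (B4 and B5): 1 − (1 − 0.808600)(1 − 0.797800) = 0.961299
Series ([0.963608] and [0.961299]): 0.963608 × 0.961299 = 0.9263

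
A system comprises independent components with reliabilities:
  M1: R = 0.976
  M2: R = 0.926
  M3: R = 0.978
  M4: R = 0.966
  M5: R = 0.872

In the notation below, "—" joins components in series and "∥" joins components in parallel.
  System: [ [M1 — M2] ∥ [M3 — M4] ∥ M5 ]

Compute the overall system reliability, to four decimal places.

0.9993

Series (M1 and M2): 0.976000 × 0.926000 = 0.903776
Series (M3 and M4): 0.978000 × 0.966000 = 0.944748
Parallel ([0.903776], [0.944748], and M5): 1 − (1 − 0.903776)(1 − 0.944748)(1 − 0.872000) = 0.9993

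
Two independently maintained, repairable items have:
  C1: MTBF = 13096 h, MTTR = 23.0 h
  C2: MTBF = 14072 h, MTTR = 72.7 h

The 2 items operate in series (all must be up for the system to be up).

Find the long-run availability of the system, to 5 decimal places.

A(C1) = MTBF/(MTBF+MTTR) = 13096/(13096+23.0) = 0.998247
A(C2) = MTBF/(MTBF+MTTR) = 14072/(14072+72.7) = 0.994860
Series availability: 0.998247 × 0.994860 = 0.99312

0.99312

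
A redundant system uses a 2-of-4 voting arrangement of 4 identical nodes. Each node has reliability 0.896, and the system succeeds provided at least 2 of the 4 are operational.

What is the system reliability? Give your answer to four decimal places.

0.9959

R = Σ_{i=2}^{4} C(4,i) p^i (1−p)^{4−i} with p = 0.896
C(4,2)·0.896^2·0.104^2 = 0.052100
C(4,3)·0.896^3·0.104^1 = 0.299238
C(4,4)·0.896^4·0.104^0 = 0.644514
Sum = 0.9959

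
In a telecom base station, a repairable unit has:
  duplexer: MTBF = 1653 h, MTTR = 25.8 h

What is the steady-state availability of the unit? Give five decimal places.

0.98463

A(duplexer) = MTBF/(MTBF+MTTR) = 1653/(1653+25.8) = 0.98463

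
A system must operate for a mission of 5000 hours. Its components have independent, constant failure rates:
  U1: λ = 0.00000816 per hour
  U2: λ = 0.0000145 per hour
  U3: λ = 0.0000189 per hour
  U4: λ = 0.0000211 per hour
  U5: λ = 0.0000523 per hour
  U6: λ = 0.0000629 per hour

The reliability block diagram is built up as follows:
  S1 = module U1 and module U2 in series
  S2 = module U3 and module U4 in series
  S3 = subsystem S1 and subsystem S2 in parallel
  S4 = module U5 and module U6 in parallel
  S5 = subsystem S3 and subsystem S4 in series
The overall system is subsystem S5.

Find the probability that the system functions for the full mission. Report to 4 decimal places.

0.9197

R(U1) = exp(−0.00000816 × 5000) = 0.960021
R(U2) = exp(−0.0000145 × 5000) = 0.930066
R(U3) = exp(−0.0000189 × 5000) = 0.909828
R(U4) = exp(−0.0000211 × 5000) = 0.899874
R(U5) = exp(−0.0000523 × 5000) = 0.769896
R(U6) = exp(−0.0000629 × 5000) = 0.730154
Series (U1 and U2): 0.960021 × 0.930066 = 0.892883
Series (U3 and U4): 0.909828 × 0.899874 = 0.818731
Parallel ([0.892883] and [0.818731]): 1 − (1 − 0.892883)(1 − 0.818731) = 0.980583
Parallel (U5 and U6): 1 − (1 − 0.769896)(1 − 0.730154) = 0.937907
Series ([0.980583] and [0.937907]): 0.980583 × 0.937907 = 0.9197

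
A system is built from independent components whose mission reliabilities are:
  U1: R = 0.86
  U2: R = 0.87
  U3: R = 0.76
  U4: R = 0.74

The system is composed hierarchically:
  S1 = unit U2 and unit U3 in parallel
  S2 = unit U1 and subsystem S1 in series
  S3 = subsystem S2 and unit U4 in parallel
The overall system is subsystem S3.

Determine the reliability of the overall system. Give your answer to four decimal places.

0.9566

Parallel (U2 and U3): 1 − (1 − 0.870000)(1 − 0.760000) = 0.968800
Series (U1 and [0.968800]): 0.860000 × 0.968800 = 0.833168
Parallel ([0.833168] and U4): 1 − (1 − 0.833168)(1 − 0.740000) = 0.9566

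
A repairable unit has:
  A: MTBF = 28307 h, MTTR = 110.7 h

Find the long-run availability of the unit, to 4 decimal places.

A(A) = MTBF/(MTBF+MTTR) = 28307/(28307+110.7) = 0.9961

0.9961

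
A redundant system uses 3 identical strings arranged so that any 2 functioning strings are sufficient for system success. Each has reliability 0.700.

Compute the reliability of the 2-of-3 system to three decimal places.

0.784

R = Σ_{i=2}^{3} C(3,i) p^i (1−p)^{3−i} with p = 0.700
C(3,2)·0.700^2·0.300^1 = 0.44100
C(3,3)·0.700^3·0.300^0 = 0.34300
Sum = 0.784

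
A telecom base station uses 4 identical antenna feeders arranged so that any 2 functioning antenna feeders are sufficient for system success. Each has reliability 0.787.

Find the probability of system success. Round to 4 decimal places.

R = Σ_{i=2}^{4} C(4,i) p^i (1−p)^{4−i} with p = 0.787
C(4,2)·0.787^2·0.213^2 = 0.168601
C(4,3)·0.787^3·0.213^1 = 0.415302
C(4,4)·0.787^4·0.213^0 = 0.383618
Sum = 0.9675

0.9675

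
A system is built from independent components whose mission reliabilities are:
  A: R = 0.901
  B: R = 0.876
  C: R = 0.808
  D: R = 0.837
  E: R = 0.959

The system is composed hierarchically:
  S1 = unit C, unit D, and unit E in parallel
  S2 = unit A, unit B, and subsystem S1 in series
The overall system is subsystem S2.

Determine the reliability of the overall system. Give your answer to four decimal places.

Parallel (C, D, and E): 1 − (1 − 0.808000)(1 − 0.837000)(1 − 0.959000) = 0.998717
Series (A, B, and [0.998717]): 0.901000 × 0.876000 × 0.998717 = 0.7883

0.7883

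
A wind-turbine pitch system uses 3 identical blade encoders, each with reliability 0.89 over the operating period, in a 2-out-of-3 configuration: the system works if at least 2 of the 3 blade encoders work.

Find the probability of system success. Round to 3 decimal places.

0.966

R = Σ_{i=2}^{3} C(3,i) p^i (1−p)^{3−i} with p = 0.89
C(3,2)·0.89^2·0.11^1 = 0.26139
C(3,3)·0.89^3·0.11^0 = 0.70497
Sum = 0.966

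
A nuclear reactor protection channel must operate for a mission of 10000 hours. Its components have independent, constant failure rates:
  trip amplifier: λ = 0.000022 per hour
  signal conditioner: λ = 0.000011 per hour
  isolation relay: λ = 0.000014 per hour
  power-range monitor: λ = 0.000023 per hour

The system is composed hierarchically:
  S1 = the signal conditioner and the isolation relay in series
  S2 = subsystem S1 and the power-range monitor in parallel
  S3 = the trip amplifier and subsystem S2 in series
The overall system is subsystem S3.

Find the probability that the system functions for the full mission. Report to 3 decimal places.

R(trip amplifier) = exp(−0.000022 × 10000) = 0.80252
R(signal conditioner) = exp(−0.000011 × 10000) = 0.89583
R(isolation relay) = exp(−0.000014 × 10000) = 0.86936
R(power-range monitor) = exp(−0.000023 × 10000) = 0.79453
Series (signal conditioner and isolation relay): 0.89583 × 0.86936 = 0.77880
Parallel ([0.77880] and power-range monitor): 1 − (1 − 0.77880)(1 − 0.79453) = 0.95455
Series (trip amplifier and [0.95455]): 0.80252 × 0.95455 = 0.766

0.766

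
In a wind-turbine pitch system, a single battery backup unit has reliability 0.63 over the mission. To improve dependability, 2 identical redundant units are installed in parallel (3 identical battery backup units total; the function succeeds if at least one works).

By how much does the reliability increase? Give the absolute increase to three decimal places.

R_before = 0.63
R_after = 1 − (1 − 0.63)^3 = 0.949
ΔR = 0.949 − 0.63 = 0.319

0.319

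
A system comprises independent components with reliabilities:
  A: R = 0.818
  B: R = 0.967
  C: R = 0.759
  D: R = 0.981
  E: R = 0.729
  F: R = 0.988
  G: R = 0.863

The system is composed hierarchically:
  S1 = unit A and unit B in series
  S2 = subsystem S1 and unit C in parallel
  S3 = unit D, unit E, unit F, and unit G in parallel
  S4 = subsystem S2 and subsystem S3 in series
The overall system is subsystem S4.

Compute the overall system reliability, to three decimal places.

Series (A and B): 0.81800 × 0.96700 = 0.79101
Parallel ([0.79101] and C): 1 − (1 − 0.79101)(1 − 0.75900) = 0.94963
Parallel (D, E, F, and G): 1 − (1 − 0.98100)(1 − 0.72900)(1 − 0.98800)(1 − 0.86300) = 0.99999
Series ([0.94963] and [0.99999]): 0.94963 × 0.99999 = 0.950

0.950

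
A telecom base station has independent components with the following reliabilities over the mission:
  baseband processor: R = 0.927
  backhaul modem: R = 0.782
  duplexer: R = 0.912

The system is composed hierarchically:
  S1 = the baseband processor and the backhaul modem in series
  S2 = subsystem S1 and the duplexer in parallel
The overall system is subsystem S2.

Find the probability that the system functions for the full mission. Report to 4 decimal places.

0.9758

Series (baseband processor and backhaul modem): 0.927000 × 0.782000 = 0.724914
Parallel ([0.724914] and duplexer): 1 − (1 − 0.724914)(1 − 0.912000) = 0.9758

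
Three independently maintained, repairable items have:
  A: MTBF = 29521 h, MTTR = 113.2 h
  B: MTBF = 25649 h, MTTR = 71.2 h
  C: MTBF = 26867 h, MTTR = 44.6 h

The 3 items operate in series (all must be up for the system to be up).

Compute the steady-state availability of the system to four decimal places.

A(A) = MTBF/(MTBF+MTTR) = 29521/(29521+113.2) = 0.996180
A(B) = MTBF/(MTBF+MTTR) = 25649/(25649+71.2) = 0.997232
A(C) = MTBF/(MTBF+MTTR) = 26867/(26867+44.6) = 0.998343
Series availability: 0.996180 × 0.997232 × 0.998343 = 0.9918

0.9918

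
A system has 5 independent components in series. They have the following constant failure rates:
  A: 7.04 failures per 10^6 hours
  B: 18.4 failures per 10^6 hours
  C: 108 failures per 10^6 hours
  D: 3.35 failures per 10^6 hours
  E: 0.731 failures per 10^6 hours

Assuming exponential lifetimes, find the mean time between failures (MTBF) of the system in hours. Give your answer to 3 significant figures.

7270

Series of exponential components: λ_sys = Σ λ_i
λ_sys = 0.00000704 + 0.0000184 + 0.000108 + 0.00000335 + 0.000000731 = 1.3752e-04 /h
MTBF = 1 / λ_sys = 7270 h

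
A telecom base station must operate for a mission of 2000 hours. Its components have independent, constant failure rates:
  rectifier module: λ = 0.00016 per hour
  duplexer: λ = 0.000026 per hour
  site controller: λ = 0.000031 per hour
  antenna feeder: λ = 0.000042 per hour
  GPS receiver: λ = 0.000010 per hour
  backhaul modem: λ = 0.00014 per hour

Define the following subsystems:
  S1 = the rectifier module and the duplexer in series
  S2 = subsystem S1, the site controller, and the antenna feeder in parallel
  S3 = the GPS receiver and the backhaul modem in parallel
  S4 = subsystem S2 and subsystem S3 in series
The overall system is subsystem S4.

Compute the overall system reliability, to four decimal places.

0.9937

R(rectifier module) = exp(−0.00016 × 2000) = 0.726149
R(duplexer) = exp(−0.000026 × 2000) = 0.949329
R(site controller) = exp(−0.000031 × 2000) = 0.939883
R(antenna feeder) = exp(−0.000042 × 2000) = 0.919431
R(GPS receiver) = exp(−0.000010 × 2000) = 0.980199
R(backhaul modem) = exp(−0.00014 × 2000) = 0.755784
Series (rectifier module and duplexer): 0.726149 × 0.949329 = 0.689354
Parallel ([0.689354], site controller, and antenna feeder): 1 − (1 − 0.689354)(1 − 0.939883)(1 − 0.919431) = 0.998495
Parallel (GPS receiver and backhaul modem): 1 − (1 − 0.980199)(1 − 0.755784) = 0.995164
Series ([0.998495] and [0.995164]): 0.998495 × 0.995164 = 0.9937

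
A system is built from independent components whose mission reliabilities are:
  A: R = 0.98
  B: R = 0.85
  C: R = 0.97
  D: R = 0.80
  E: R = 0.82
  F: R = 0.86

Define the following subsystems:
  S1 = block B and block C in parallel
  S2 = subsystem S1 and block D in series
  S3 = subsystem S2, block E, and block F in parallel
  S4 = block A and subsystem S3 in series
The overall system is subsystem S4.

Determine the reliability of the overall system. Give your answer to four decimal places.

Parallel (B and C): 1 − (1 − 0.850000)(1 − 0.970000) = 0.995500
Series ([0.995500] and D): 0.995500 × 0.800000 = 0.796400
Parallel ([0.796400], E, and F): 1 − (1 − 0.796400)(1 − 0.820000)(1 − 0.860000) = 0.994869
Series (A and [0.994869]): 0.980000 × 0.994869 = 0.9750

0.9750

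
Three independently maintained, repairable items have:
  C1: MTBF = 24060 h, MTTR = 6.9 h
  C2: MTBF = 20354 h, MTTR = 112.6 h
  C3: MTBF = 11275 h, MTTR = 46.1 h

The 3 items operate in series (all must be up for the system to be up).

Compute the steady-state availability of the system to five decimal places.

0.99016

A(C1) = MTBF/(MTBF+MTTR) = 24060/(24060+6.9) = 0.999713
A(C2) = MTBF/(MTBF+MTTR) = 20354/(20354+112.6) = 0.994498
A(C3) = MTBF/(MTBF+MTTR) = 11275/(11275+46.1) = 0.995928
Series availability: 0.999713 × 0.994498 × 0.995928 = 0.99016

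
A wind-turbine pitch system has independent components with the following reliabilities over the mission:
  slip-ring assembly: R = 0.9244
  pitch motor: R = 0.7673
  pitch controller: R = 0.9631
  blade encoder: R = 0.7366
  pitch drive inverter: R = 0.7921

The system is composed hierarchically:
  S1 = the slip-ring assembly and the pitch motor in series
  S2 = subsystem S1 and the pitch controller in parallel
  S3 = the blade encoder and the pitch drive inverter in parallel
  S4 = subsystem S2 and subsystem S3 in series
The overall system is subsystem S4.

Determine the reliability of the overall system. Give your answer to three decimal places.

0.935

Series (slip-ring assembly and pitch motor): 0.92440 × 0.76730 = 0.70929
Parallel ([0.70929] and pitch controller): 1 − (1 − 0.70929)(1 − 0.96310) = 0.98927
Parallel (blade encoder and pitch drive inverter): 1 − (1 − 0.73660)(1 − 0.79210) = 0.94524
Series ([0.98927] and [0.94524]): 0.98927 × 0.94524 = 0.935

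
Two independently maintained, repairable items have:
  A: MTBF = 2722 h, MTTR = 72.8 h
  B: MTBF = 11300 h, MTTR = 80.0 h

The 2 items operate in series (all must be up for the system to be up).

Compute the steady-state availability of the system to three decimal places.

0.967

A(A) = MTBF/(MTBF+MTTR) = 2722/(2722+72.8) = 0.973952
A(B) = MTBF/(MTBF+MTTR) = 11300/(11300+80.0) = 0.992970
Series availability: 0.973952 × 0.992970 = 0.967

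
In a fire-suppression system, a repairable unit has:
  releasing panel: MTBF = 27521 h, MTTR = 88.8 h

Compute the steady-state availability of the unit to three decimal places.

0.997

A(releasing panel) = MTBF/(MTBF+MTTR) = 27521/(27521+88.8) = 0.997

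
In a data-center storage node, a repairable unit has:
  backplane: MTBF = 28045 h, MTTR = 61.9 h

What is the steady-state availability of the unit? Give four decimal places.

A(backplane) = MTBF/(MTBF+MTTR) = 28045/(28045+61.9) = 0.9978

0.9978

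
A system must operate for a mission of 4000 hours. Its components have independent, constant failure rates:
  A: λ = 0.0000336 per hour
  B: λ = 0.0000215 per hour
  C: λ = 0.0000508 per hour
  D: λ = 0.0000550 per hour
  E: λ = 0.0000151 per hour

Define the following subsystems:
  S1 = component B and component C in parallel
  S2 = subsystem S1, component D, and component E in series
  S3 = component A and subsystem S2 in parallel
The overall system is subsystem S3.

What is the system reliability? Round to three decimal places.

0.968

R(A) = exp(−0.0000336 × 4000) = 0.87424
R(B) = exp(−0.0000215 × 4000) = 0.91759
R(C) = exp(−0.0000508 × 4000) = 0.81612
R(D) = exp(−0.0000550 × 4000) = 0.80252
R(E) = exp(−0.0000151 × 4000) = 0.94139
Parallel (B and C): 1 − (1 − 0.91759)(1 − 0.81612) = 0.98485
Series ([0.98485], D, and E): 0.98485 × 0.80252 × 0.94139 = 0.74404
Parallel (A and [0.74404]): 1 − (1 − 0.87424)(1 − 0.74404) = 0.968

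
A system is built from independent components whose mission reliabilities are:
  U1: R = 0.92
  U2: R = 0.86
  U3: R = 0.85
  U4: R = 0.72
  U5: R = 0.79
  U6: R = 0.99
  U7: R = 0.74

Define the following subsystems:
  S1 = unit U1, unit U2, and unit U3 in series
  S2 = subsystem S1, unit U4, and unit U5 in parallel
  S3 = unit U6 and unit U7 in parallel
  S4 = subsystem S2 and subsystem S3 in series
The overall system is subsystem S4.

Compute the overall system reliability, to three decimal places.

Series (U1, U2, and U3): 0.92000 × 0.86000 × 0.85000 = 0.67252
Parallel ([0.67252], U4, and U5): 1 − (1 − 0.67252)(1 − 0.72000)(1 − 0.79000) = 0.98074
Parallel (U6 and U7): 1 − (1 − 0.99000)(1 − 0.74000) = 0.99740
Series ([0.98074] and [0.99740]): 0.98074 × 0.99740 = 0.978

0.978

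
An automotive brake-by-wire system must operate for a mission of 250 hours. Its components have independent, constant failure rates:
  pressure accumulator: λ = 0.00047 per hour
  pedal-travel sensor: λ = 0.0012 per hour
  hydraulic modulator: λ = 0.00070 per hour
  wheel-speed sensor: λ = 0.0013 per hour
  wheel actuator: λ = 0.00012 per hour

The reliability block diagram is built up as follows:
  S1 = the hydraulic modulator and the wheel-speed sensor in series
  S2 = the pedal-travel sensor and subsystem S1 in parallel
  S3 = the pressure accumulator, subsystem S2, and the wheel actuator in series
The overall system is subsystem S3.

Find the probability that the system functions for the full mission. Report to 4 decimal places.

0.7749

R(pressure accumulator) = exp(−0.00047 × 250) = 0.889141
R(pedal-travel sensor) = exp(−0.0012 × 250) = 0.740818
R(hydraulic modulator) = exp(−0.00070 × 250) = 0.839457
R(wheel-speed sensor) = exp(−0.0013 × 250) = 0.722527
R(wheel actuator) = exp(−0.00012 × 250) = 0.970446
Series (hydraulic modulator and wheel-speed sensor): 0.839457 × 0.722527 = 0.606530
Parallel (pedal-travel sensor and [0.606530]): 1 − (1 − 0.740818)(1 − 0.606530) = 0.898020
Series (pressure accumulator, [0.898020], and wheel actuator): 0.889141 × 0.898020 × 0.970446 = 0.7749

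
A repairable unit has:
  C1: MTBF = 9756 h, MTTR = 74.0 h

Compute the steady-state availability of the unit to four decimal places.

0.9925

A(C1) = MTBF/(MTBF+MTTR) = 9756/(9756+74.0) = 0.9925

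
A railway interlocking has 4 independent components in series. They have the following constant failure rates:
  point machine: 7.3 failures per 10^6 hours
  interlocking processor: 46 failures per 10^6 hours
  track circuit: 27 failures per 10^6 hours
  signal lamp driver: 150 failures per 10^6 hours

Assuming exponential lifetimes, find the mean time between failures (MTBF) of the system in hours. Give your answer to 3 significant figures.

4340

Series of exponential components: λ_sys = Σ λ_i
λ_sys = 0.0000073 + 0.000046 + 0.000027 + 0.00015 = 2.3030e-04 /h
MTBF = 1 / λ_sys = 4340 h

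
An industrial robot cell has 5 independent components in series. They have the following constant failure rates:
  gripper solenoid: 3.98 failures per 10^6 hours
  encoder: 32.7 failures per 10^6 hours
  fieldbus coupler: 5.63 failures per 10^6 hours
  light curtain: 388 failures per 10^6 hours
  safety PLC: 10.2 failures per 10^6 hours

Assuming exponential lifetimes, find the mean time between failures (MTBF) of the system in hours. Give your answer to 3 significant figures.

Series of exponential components: λ_sys = Σ λ_i
λ_sys = 0.00000398 + 0.0000327 + 0.00000563 + 0.000388 + 0.0000102 = 4.4051e-04 /h
MTBF = 1 / λ_sys = 2270 h

2270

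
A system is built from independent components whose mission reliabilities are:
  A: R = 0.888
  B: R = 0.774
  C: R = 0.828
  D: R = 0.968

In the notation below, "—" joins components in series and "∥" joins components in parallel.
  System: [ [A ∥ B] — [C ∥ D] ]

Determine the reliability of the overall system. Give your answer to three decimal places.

0.969

Parallel (A and B): 1 − (1 − 0.88800)(1 − 0.77400) = 0.97469
Parallel (C and D): 1 − (1 − 0.82800)(1 − 0.96800) = 0.99450
Series ([0.97469] and [0.99450]): 0.97469 × 0.99450 = 0.969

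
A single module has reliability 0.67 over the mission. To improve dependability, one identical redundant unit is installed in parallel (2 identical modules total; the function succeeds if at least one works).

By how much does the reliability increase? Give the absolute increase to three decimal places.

R_before = 0.67
R_after = 1 − (1 − 0.67)^2 = 0.891
ΔR = 0.891 − 0.67 = 0.221

0.221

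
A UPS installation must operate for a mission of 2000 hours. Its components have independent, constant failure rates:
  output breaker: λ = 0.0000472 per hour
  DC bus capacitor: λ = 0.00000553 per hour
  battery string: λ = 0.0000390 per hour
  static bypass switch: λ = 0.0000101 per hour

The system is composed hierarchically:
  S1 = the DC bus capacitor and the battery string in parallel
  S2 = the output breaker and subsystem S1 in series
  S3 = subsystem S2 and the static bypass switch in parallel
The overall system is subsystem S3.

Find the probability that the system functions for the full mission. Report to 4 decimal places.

R(output breaker) = exp(−0.0000472 × 2000) = 0.909919
R(DC bus capacitor) = exp(−0.00000553 × 2000) = 0.989001
R(battery string) = exp(−0.0000390 × 2000) = 0.924964
R(static bypass switch) = exp(−0.0000101 × 2000) = 0.980003
Parallel (DC bus capacitor and battery string): 1 − (1 − 0.989001)(1 − 0.924964) = 0.999175
Series (output breaker and [0.999175]): 0.909919 × 0.999175 = 0.909168
Parallel ([0.909168] and static bypass switch): 1 − (1 − 0.909168)(1 − 0.980003) = 0.9982

0.9982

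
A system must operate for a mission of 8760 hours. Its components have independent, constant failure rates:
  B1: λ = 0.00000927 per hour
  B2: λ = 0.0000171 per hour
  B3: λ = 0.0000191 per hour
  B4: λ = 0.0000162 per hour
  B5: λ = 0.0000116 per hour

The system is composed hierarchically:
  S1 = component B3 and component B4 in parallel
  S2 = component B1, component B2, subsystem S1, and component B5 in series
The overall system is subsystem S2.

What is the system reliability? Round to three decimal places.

R(B1) = exp(−0.00000927 × 8760) = 0.92200
R(B2) = exp(−0.0000171 × 8760) = 0.86088
R(B3) = exp(−0.0000191 × 8760) = 0.84593
R(B4) = exp(−0.0000162 × 8760) = 0.86770
R(B5) = exp(−0.0000116 × 8760) = 0.90338
Parallel (B3 and B4): 1 − (1 − 0.84593)(1 − 0.86770) = 0.97962
Series (B1, B2, [0.97962], and B5): 0.92200 × 0.86088 × 0.97962 × 0.90338 = 0.702

0.702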